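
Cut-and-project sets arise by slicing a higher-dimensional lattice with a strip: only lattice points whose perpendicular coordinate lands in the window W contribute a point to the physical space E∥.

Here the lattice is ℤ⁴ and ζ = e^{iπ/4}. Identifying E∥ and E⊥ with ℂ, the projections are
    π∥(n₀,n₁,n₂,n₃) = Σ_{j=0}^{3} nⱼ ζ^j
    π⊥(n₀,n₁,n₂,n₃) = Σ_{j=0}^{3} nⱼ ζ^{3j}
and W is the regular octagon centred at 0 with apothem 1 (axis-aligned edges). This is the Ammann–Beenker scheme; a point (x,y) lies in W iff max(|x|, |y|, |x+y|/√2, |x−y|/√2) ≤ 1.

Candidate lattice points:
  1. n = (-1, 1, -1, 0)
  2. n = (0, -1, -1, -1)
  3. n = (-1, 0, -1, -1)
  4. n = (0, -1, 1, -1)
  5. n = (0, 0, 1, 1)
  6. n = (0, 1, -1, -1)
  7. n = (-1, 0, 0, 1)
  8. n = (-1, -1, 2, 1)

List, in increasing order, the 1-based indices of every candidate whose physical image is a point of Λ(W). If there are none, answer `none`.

Internal map: ζ^{3j} for j=0..3 gives (1,0), (−√2/2,√2/2), (0,−1), (√2/2,√2/2).
#1 (-1, 1, -1, 0): internal (-1.7071, 1.7071); octagon support 2.4142 vs apothem 1 → ∉ W
#2 (0, -1, -1, -1): internal (0.0000, -0.4142); octagon support 0.4142 vs apothem 1 → ∈ W
#3 (-1, 0, -1, -1): internal (-1.7071, 0.2929); octagon support 1.7071 vs apothem 1 → ∉ W
#4 (0, -1, 1, -1): internal (0.0000, -2.4142); octagon support 2.4142 vs apothem 1 → ∉ W
#5 (0, 0, 1, 1): internal (0.7071, -0.2929); octagon support 0.7071 vs apothem 1 → ∈ W
#6 (0, 1, -1, -1): internal (-1.4142, 1.0000); octagon support 1.7071 vs apothem 1 → ∉ W
#7 (-1, 0, 0, 1): internal (-0.2929, 0.7071); octagon support 0.7071 vs apothem 1 → ∈ W
#8 (-1, -1, 2, 1): internal (0.4142, -2.0000); octagon support 2.0000 vs apothem 1 → ∉ W

2, 5, 7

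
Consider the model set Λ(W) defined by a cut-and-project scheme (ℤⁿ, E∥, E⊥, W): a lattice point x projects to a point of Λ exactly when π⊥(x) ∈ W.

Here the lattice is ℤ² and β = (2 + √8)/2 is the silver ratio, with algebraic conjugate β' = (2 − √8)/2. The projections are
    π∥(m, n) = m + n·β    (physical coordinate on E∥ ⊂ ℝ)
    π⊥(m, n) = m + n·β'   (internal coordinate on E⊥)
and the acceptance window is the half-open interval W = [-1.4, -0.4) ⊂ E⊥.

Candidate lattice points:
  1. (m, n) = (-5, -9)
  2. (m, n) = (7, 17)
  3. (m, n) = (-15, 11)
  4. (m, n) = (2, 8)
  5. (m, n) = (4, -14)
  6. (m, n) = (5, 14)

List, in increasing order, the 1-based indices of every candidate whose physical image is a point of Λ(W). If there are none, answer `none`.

1, 4, 6

Numerically β ≈ 2.41421 and β' = −1/β ≈ -0.41421.
#1 (-5,-9): internal coord -5 + (-9)·β' = -1.27208; -1.27208 ∈ [-1.4, -0.4) → IN Λ
#2 (7,17): internal coord 7 + (17)·β' = -0.04163; -0.04163 ∉ [-1.4, -0.4) → out
#3 (-15,11): internal coord -15 + (11)·β' = -19.55635; -19.55635 ∉ [-1.4, -0.4) → out
#4 (2,8): internal coord 2 + (8)·β' = -1.31371; -1.31371 ∈ [-1.4, -0.4) → IN Λ
#5 (4,-14): internal coord 4 + (-14)·β' = +9.79899; +9.79899 ∉ [-1.4, -0.4) → out
#6 (5,14): internal coord 5 + (14)·β' = -0.79899; -0.79899 ∈ [-1.4, -0.4) → IN Λ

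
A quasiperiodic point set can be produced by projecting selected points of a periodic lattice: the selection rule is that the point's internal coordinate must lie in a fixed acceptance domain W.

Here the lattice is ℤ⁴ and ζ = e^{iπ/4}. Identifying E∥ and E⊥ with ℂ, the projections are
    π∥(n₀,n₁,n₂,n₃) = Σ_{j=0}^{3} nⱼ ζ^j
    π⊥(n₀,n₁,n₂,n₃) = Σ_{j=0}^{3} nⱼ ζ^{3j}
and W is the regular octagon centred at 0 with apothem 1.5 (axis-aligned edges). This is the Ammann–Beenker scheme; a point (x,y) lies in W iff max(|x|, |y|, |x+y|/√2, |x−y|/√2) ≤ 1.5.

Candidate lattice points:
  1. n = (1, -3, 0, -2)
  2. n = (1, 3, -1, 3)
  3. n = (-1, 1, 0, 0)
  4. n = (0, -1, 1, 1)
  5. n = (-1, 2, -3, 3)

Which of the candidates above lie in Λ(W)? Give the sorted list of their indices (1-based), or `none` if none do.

π⊥(n) = n₀ + n₁ζ³ + n₂ζ⁶ + n₃ζ⁹ where ζ = e^{iπ/4}.
#1 (1, -3, 0, -2): internal (1.707107, -3.535534); octagon support 3.707107 vs apothem 1.5 → ∉ W
#2 (1, 3, -1, 3): internal (1.000000, 5.242641); octagon support 5.242641 vs apothem 1.5 → ∉ W
#3 (-1, 1, 0, 0): internal (-1.707107, 0.707107); octagon support 1.707107 vs apothem 1.5 → ∉ W
#4 (0, -1, 1, 1): internal (1.414214, -1.000000); octagon support 1.707107 vs apothem 1.5 → ∉ W
#5 (-1, 2, -3, 3): internal (-0.292893, 6.535534); octagon support 6.535534 vs apothem 1.5 → ∉ W

none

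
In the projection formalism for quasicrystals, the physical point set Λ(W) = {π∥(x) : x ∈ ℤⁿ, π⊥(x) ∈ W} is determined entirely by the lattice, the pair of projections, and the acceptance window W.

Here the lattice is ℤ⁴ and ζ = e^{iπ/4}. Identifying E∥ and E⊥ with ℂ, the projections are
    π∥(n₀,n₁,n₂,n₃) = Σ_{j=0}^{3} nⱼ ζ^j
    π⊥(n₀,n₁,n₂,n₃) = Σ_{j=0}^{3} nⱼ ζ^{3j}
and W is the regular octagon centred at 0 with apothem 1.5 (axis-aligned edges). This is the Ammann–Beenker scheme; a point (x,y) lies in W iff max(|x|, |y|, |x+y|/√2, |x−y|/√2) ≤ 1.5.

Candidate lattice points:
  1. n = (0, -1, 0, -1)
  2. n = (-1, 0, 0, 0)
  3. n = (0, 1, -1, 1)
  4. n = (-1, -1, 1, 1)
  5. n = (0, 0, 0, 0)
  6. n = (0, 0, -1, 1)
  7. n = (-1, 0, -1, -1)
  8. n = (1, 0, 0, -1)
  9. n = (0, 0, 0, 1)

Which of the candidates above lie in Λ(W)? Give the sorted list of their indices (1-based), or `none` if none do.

1, 2, 4, 5, 8, 9

With ζ = e^{iπ/4} the internal vectors are ζ^0,ζ^3,ζ^6,ζ^9.
candidate 1: n = (0, -1, 0, -1) → π⊥ ≈ (+0.000000, -1.414214); max(|x|,|y|,|x±y|/√2) = 1.414214 ≤ 1.5 ⇒ ∈ W
candidate 2: n = (-1, 0, 0, 0) → π⊥ ≈ (-1.000000, +0.000000); max(|x|,|y|,|x±y|/√2) = 1.000000 ≤ 1.5 ⇒ ∈ W
candidate 3: n = (0, 1, -1, 1) → π⊥ ≈ (+0.000000, +2.414214); max(|x|,|y|,|x±y|/√2) = 2.414214 > 1.5 ⇒ ∉ W
candidate 4: n = (-1, -1, 1, 1) → π⊥ ≈ (+0.414214, -1.000000); max(|x|,|y|,|x±y|/√2) = 1.000000 ≤ 1.5 ⇒ ∈ W
candidate 5: n = (0, 0, 0, 0) → π⊥ ≈ (+0.000000, +0.000000); max(|x|,|y|,|x±y|/√2) = 0.000000 ≤ 1.5 ⇒ ∈ W
candidate 6: n = (0, 0, -1, 1) → π⊥ ≈ (+0.707107, +1.707107); max(|x|,|y|,|x±y|/√2) = 1.707107 > 1.5 ⇒ ∉ W
candidate 7: n = (-1, 0, -1, -1) → π⊥ ≈ (-1.707107, +0.292893); max(|x|,|y|,|x±y|/√2) = 1.707107 > 1.5 ⇒ ∉ W
candidate 8: n = (1, 0, 0, -1) → π⊥ ≈ (+0.292893, -0.707107); max(|x|,|y|,|x±y|/√2) = 0.707107 ≤ 1.5 ⇒ ∈ W
candidate 9: n = (0, 0, 0, 1) → π⊥ ≈ (+0.707107, +0.707107); max(|x|,|y|,|x±y|/√2) = 1.000000 ≤ 1.5 ⇒ ∈ W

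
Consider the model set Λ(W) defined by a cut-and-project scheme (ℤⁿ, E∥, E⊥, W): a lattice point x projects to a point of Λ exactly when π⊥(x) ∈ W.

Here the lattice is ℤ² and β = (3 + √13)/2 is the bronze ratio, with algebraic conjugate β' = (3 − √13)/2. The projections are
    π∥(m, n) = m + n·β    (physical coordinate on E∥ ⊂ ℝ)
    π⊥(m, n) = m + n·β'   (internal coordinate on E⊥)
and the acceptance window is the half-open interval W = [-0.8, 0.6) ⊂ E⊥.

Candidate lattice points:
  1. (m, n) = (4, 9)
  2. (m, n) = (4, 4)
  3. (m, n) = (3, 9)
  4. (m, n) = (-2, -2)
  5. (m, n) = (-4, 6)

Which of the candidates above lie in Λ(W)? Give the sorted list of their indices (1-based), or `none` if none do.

Compute β' = (3−√13)/2 = -0.302776, so π⊥(m,n) = m -0.302776·n.
candidate 1: (m,n)=(4,9) → π∥ = 4+9·β ≈ 33.724981, π⊥ = 4+9·β' ≈ 1.275019 ∉ [-0.8, 0.6) ⇒ out
candidate 2: (m,n)=(4,4) → π∥ = 4+4·β ≈ 17.211103, π⊥ = 4+4·β' ≈ 2.788897 ∉ [-0.8, 0.6) ⇒ out
candidate 3: (m,n)=(3,9) → π∥ = 3+9·β ≈ 32.724981, π⊥ = 3+9·β' ≈ 0.275019 ∈ [-0.8, 0.6) ⇒ IN Λ
candidate 4: (m,n)=(-2,-2) → π∥ = -2-2·β ≈ -8.605551, π⊥ = -2-2·β' ≈ -1.394449 ∉ [-0.8, 0.6) ⇒ out
candidate 5: (m,n)=(-4,6) → π∥ = -4+6·β ≈ 15.816654, π⊥ = -4+6·β' ≈ -5.816654 ∉ [-0.8, 0.6) ⇒ out

3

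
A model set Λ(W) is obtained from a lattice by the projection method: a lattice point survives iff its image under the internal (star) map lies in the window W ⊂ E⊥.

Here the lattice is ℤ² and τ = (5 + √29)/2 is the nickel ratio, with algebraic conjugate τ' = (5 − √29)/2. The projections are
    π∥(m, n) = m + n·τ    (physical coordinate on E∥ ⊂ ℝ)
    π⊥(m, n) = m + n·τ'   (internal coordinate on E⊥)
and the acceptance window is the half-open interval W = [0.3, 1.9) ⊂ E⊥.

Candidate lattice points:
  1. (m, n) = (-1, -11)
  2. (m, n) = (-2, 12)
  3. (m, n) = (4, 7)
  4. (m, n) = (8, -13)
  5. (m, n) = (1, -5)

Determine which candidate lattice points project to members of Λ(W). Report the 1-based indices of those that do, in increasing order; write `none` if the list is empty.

1

Compute τ' = (5−√29)/2 = -0.19258, so π⊥(m,n) = m -0.19258·n.
candidate 1: (m,n)=(-1,-11) → π∥ = -1-11·τ ≈ -58.11841, π⊥ = -1-11·τ' ≈ 1.11841 ∈ [0.3, 1.9) ⇒ IN Λ
candidate 2: (m,n)=(-2,12) → π∥ = -2+12·τ ≈ 60.31099, π⊥ = -2+12·τ' ≈ -4.31099 ∉ [0.3, 1.9) ⇒ out
candidate 3: (m,n)=(4,7) → π∥ = 4+7·τ ≈ 40.34808, π⊥ = 4+7·τ' ≈ 2.65192 ∉ [0.3, 1.9) ⇒ out
candidate 4: (m,n)=(8,-13) → π∥ = 8-13·τ ≈ -59.50357, π⊥ = 8-13·τ' ≈ 10.50357 ∉ [0.3, 1.9) ⇒ out
candidate 5: (m,n)=(1,-5) → π∥ = 1-5·τ ≈ -24.96291, π⊥ = 1-5·τ' ≈ 1.96291 ∉ [0.3, 1.9) ⇒ out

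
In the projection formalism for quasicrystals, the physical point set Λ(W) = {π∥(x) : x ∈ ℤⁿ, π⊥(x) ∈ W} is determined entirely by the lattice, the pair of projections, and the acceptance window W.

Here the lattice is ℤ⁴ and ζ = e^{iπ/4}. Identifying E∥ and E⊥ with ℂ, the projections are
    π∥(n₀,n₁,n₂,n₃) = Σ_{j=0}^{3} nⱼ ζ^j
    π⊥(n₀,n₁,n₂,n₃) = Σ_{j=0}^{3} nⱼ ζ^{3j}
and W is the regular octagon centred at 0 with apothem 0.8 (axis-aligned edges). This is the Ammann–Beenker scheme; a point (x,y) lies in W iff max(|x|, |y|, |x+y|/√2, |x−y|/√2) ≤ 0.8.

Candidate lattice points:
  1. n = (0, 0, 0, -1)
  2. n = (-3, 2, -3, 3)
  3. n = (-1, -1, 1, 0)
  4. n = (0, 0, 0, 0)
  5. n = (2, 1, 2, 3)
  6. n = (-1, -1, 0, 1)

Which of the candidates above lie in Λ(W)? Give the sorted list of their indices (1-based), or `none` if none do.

4, 6

π⊥(n) = n₀ + n₁ζ³ + n₂ζ⁶ + n₃ζ⁹ where ζ = e^{iπ/4}.
candidate 1: n = (0, 0, 0, -1) → π⊥ ≈ (-0.70711, -0.70711); max(|x|,|y|,|x±y|/√2) = 1.00000 > 0.8 ⇒ ∉ W
candidate 2: n = (-3, 2, -3, 3) → π⊥ ≈ (-2.29289, +6.53553); max(|x|,|y|,|x±y|/√2) = 6.53553 > 0.8 ⇒ ∉ W
candidate 3: n = (-1, -1, 1, 0) → π⊥ ≈ (-0.29289, -1.70711); max(|x|,|y|,|x±y|/√2) = 1.70711 > 0.8 ⇒ ∉ W
candidate 4: n = (0, 0, 0, 0) → π⊥ ≈ (+0.00000, +0.00000); max(|x|,|y|,|x±y|/√2) = 0.00000 ≤ 0.8 ⇒ ∈ W
candidate 5: n = (2, 1, 2, 3) → π⊥ ≈ (+3.41421, +0.82843); max(|x|,|y|,|x±y|/√2) = 3.41421 > 0.8 ⇒ ∉ W
candidate 6: n = (-1, -1, 0, 1) → π⊥ ≈ (+0.41421, +0.00000); max(|x|,|y|,|x±y|/√2) = 0.41421 ≤ 0.8 ⇒ ∈ W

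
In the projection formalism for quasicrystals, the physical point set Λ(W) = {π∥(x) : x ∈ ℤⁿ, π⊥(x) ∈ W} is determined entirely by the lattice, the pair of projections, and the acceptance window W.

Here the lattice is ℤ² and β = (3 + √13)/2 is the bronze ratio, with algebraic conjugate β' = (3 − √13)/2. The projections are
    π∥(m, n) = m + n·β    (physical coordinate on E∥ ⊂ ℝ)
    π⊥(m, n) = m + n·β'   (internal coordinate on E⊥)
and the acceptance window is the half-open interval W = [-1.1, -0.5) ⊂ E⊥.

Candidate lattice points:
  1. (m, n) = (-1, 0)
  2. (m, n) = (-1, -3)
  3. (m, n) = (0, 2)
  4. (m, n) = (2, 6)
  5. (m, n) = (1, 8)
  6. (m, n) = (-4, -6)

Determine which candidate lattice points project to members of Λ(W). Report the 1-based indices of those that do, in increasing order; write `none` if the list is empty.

β' = (3−√13)/2 ≈ -0.3028.
[1] lift (-1,0): star map gives -1.0000; window check -1.1 ≤ -1.0000 < -0.5 is true → IN Λ
[2] lift (-1,-3): star map gives -0.0917; window check -1.1 ≤ -0.0917 < -0.5 is false → out
[3] lift (0,2): star map gives -0.6056; window check -1.1 ≤ -0.6056 < -0.5 is true → IN Λ
[4] lift (2,6): star map gives 0.1833; window check -1.1 ≤ 0.1833 < -0.5 is false → out
[5] lift (1,8): star map gives -1.4222; window check -1.1 ≤ -1.4222 < -0.5 is false → out
[6] lift (-4,-6): star map gives -2.1833; window check -1.1 ≤ -2.1833 < -0.5 is false → out

1, 3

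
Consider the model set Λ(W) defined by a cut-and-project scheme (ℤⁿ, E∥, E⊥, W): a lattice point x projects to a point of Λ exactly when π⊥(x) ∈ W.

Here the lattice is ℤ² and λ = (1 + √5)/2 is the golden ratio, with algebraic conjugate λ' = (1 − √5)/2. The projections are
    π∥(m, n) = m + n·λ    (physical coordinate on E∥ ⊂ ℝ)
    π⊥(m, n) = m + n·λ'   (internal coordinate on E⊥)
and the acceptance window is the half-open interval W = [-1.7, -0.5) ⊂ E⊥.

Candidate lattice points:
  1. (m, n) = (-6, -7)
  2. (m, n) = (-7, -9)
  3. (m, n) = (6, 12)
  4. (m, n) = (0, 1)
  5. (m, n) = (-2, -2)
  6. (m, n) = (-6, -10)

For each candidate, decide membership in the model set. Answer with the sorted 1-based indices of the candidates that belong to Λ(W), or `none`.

1, 2, 3, 4, 5

Compute λ' = (1−√5)/2 = -0.61803, so π⊥(m,n) = m -0.61803·n.
candidate 1: (m,n)=(-6,-7) → π∥ = -6-7·λ ≈ -17.32624, π⊥ = -6-7·λ' ≈ -1.67376 ∈ [-1.7, -0.5) ⇒ IN Λ
candidate 2: (m,n)=(-7,-9) → π∥ = -7-9·λ ≈ -21.56231, π⊥ = -7-9·λ' ≈ -1.43769 ∈ [-1.7, -0.5) ⇒ IN Λ
candidate 3: (m,n)=(6,12) → π∥ = 6+12·λ ≈ 25.41641, π⊥ = 6+12·λ' ≈ -1.41641 ∈ [-1.7, -0.5) ⇒ IN Λ
candidate 4: (m,n)=(0,1) → π∥ = 0+1·λ ≈ 1.61803, π⊥ = 0+1·λ' ≈ -0.61803 ∈ [-1.7, -0.5) ⇒ IN Λ
candidate 5: (m,n)=(-2,-2) → π∥ = -2-2·λ ≈ -5.23607, π⊥ = -2-2·λ' ≈ -0.76393 ∈ [-1.7, -0.5) ⇒ IN Λ
candidate 6: (m,n)=(-6,-10) → π∥ = -6-10·λ ≈ -22.18034, π⊥ = -6-10·λ' ≈ 0.18034 ∉ [-1.7, -0.5) ⇒ out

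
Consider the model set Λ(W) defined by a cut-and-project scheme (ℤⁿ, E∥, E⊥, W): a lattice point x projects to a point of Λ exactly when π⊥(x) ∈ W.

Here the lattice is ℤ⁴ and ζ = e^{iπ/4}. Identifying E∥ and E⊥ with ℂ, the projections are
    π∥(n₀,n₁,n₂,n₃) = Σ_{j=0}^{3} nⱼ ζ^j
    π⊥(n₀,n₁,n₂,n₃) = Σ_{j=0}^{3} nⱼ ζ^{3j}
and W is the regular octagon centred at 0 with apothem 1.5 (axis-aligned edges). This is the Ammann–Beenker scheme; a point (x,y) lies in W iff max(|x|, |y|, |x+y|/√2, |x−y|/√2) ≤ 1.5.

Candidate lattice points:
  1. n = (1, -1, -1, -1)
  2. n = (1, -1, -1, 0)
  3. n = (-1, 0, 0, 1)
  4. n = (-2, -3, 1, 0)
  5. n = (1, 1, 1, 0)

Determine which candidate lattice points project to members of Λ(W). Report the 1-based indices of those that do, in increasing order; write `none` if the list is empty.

1, 3, 5

Internal map: ζ^{3j} for j=0..3 gives (1,0), (−√2/2,√2/2), (0,−1), (√2/2,√2/2).
candidate 1: n = (1, -1, -1, -1) → π⊥ ≈ (+1.0000, -0.4142); max(|x|,|y|,|x±y|/√2) = 1.0000 ≤ 1.5 ⇒ ∈ W
candidate 2: n = (1, -1, -1, 0) → π⊥ ≈ (+1.7071, +0.2929); max(|x|,|y|,|x±y|/√2) = 1.7071 > 1.5 ⇒ ∉ W
candidate 3: n = (-1, 0, 0, 1) → π⊥ ≈ (-0.2929, +0.7071); max(|x|,|y|,|x±y|/√2) = 0.7071 ≤ 1.5 ⇒ ∈ W
candidate 4: n = (-2, -3, 1, 0) → π⊥ ≈ (+0.1213, -3.1213); max(|x|,|y|,|x±y|/√2) = 3.1213 > 1.5 ⇒ ∉ W
candidate 5: n = (1, 1, 1, 0) → π⊥ ≈ (+0.2929, -0.2929); max(|x|,|y|,|x±y|/√2) = 0.4142 ≤ 1.5 ⇒ ∈ W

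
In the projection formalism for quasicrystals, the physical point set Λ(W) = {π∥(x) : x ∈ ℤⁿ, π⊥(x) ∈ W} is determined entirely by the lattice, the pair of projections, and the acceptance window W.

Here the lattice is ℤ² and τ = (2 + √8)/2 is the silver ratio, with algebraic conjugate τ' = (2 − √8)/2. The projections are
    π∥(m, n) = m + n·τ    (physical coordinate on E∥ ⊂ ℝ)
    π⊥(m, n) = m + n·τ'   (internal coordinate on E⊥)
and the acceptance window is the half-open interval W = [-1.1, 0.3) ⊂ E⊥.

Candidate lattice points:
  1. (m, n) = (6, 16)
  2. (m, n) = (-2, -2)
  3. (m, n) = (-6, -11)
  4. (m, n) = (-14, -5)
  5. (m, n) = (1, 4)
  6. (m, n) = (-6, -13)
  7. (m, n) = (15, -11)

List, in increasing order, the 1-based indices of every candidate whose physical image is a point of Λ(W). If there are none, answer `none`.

Compute τ' = (2−√8)/2 = -0.4142, so π⊥(m,n) = m -0.4142·n.
#1 (6,16): internal coord 6 + (16)·τ' = -0.6274; -0.6274 ∈ [-1.1, 0.3) → IN Λ
#2 (-2,-2): internal coord -2 + (-2)·τ' = -1.1716; -1.1716 ∉ [-1.1, 0.3) → out
#3 (-6,-11): internal coord -6 + (-11)·τ' = -1.4437; -1.4437 ∉ [-1.1, 0.3) → out
#4 (-14,-5): internal coord -14 + (-5)·τ' = -11.9289; -11.9289 ∉ [-1.1, 0.3) → out
#5 (1,4): internal coord 1 + (4)·τ' = -0.6569; -0.6569 ∈ [-1.1, 0.3) → IN Λ
#6 (-6,-13): internal coord -6 + (-13)·τ' = -0.6152; -0.6152 ∈ [-1.1, 0.3) → IN Λ
#7 (15,-11): internal coord 15 + (-11)·τ' = +19.5563; +19.5563 ∉ [-1.1, 0.3) → out

1, 5, 6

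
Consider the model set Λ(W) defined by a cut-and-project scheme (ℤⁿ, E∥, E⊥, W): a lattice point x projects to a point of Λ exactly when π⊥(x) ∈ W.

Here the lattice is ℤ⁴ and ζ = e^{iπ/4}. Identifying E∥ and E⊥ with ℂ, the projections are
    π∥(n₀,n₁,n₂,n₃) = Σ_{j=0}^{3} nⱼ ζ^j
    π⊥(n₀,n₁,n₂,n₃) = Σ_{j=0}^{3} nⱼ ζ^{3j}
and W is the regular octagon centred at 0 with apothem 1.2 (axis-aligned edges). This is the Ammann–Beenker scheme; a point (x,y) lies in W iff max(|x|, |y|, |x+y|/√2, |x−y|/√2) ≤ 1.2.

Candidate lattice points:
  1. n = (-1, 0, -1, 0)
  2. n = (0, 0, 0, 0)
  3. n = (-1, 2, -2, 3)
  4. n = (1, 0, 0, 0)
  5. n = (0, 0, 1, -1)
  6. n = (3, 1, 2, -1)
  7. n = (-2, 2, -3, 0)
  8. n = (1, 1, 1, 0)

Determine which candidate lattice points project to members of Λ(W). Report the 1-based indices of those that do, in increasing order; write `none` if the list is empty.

π⊥(n) = n₀ + n₁ζ³ + n₂ζ⁶ + n₃ζ⁹ where ζ = e^{iπ/4}.
candidate 1: n = (-1, 0, -1, 0) → π⊥ ≈ (-1.00000, +1.00000); max(|x|,|y|,|x±y|/√2) = 1.41421 > 1.2 ⇒ ∉ W
candidate 2: n = (0, 0, 0, 0) → π⊥ ≈ (+0.00000, +0.00000); max(|x|,|y|,|x±y|/√2) = 0.00000 ≤ 1.2 ⇒ ∈ W
candidate 3: n = (-1, 2, -2, 3) → π⊥ ≈ (-0.29289, +5.53553); max(|x|,|y|,|x±y|/√2) = 5.53553 > 1.2 ⇒ ∉ W
candidate 4: n = (1, 0, 0, 0) → π⊥ ≈ (+1.00000, +0.00000); max(|x|,|y|,|x±y|/√2) = 1.00000 ≤ 1.2 ⇒ ∈ W
candidate 5: n = (0, 0, 1, -1) → π⊥ ≈ (-0.70711, -1.70711); max(|x|,|y|,|x±y|/√2) = 1.70711 > 1.2 ⇒ ∉ W
candidate 6: n = (3, 1, 2, -1) → π⊥ ≈ (+1.58579, -2.00000); max(|x|,|y|,|x±y|/√2) = 2.53553 > 1.2 ⇒ ∉ W
candidate 7: n = (-2, 2, -3, 0) → π⊥ ≈ (-3.41421, +4.41421); max(|x|,|y|,|x±y|/√2) = 5.53553 > 1.2 ⇒ ∉ W
candidate 8: n = (1, 1, 1, 0) → π⊥ ≈ (+0.29289, -0.29289); max(|x|,|y|,|x±y|/√2) = 0.41421 ≤ 1.2 ⇒ ∈ W

2, 4, 8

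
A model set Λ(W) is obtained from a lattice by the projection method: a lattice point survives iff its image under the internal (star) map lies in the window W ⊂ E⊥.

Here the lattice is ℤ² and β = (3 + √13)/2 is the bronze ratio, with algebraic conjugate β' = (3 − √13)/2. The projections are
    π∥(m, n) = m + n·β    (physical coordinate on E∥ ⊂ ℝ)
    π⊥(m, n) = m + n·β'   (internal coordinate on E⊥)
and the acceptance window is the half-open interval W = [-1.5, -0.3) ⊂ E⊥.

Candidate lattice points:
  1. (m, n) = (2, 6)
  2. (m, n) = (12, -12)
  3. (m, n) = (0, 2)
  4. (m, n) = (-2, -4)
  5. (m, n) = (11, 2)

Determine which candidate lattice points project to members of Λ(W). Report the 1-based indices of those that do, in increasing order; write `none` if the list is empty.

Numerically β ≈ 3.302776 and β' = −1/β ≈ -0.302776.
[1] lift (2,6): star map gives 0.183346; window check -1.5 ≤ 0.183346 < -0.3 is false → out
[2] lift (12,-12): star map gives 15.633308; window check -1.5 ≤ 15.633308 < -0.3 is false → out
[3] lift (0,2): star map gives -0.605551; window check -1.5 ≤ -0.605551 < -0.3 is true → IN Λ
[4] lift (-2,-4): star map gives -0.788897; window check -1.5 ≤ -0.788897 < -0.3 is true → IN Λ
[5] lift (11,2): star map gives 10.394449; window check -1.5 ≤ 10.394449 < -0.3 is false → out

3, 4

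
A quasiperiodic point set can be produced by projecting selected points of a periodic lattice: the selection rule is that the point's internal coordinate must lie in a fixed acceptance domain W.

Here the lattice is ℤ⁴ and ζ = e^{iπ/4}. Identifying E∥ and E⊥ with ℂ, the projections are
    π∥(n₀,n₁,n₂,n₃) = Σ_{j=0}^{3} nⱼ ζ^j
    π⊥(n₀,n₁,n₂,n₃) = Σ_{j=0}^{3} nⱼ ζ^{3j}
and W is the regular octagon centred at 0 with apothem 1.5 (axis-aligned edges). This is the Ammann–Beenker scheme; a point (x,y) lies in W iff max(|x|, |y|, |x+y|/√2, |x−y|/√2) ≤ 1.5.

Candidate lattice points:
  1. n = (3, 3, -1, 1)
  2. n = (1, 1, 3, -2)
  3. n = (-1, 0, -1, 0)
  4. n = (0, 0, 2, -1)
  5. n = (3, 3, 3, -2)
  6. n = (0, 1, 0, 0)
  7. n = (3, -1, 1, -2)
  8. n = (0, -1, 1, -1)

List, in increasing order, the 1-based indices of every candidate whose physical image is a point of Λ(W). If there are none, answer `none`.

Internal map: ζ^{3j} for j=0..3 gives (1,0), (−√2/2,√2/2), (0,−1), (√2/2,√2/2).
#1 (3, 3, -1, 1): internal (1.58579, 3.82843); octagon support 3.82843 vs apothem 1.5 → ∉ W
#2 (1, 1, 3, -2): internal (-1.12132, -3.70711); octagon support 3.70711 vs apothem 1.5 → ∉ W
#3 (-1, 0, -1, 0): internal (-1.00000, 1.00000); octagon support 1.41421 vs apothem 1.5 → ∈ W
#4 (0, 0, 2, -1): internal (-0.70711, -2.70711); octagon support 2.70711 vs apothem 1.5 → ∉ W
#5 (3, 3, 3, -2): internal (-0.53553, -2.29289); octagon support 2.29289 vs apothem 1.5 → ∉ W
#6 (0, 1, 0, 0): internal (-0.70711, 0.70711); octagon support 1.00000 vs apothem 1.5 → ∈ W
#7 (3, -1, 1, -2): internal (2.29289, -3.12132); octagon support 3.82843 vs apothem 1.5 → ∉ W
#8 (0, -1, 1, -1): internal (0.00000, -2.41421); octagon support 2.41421 vs apothem 1.5 → ∉ W

3, 6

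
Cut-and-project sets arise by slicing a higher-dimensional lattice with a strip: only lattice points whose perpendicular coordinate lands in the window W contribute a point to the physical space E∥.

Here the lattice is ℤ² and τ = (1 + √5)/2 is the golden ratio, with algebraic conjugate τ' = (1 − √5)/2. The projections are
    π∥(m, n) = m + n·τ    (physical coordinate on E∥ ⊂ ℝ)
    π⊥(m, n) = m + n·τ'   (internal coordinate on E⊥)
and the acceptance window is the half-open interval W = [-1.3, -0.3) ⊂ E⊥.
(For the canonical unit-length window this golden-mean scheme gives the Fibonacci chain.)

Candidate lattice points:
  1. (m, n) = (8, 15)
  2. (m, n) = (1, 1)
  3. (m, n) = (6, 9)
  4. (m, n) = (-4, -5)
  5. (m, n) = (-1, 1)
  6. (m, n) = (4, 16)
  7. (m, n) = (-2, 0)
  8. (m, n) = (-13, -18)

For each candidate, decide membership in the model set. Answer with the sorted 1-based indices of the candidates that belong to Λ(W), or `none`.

1, 4

τ' = (1−√5)/2 ≈ -0.618034.
candidate 1: (m,n)=(8,15) → π∥ = 8+15·τ ≈ 32.270510, π⊥ = 8+15·τ' ≈ -1.270510 ∈ [-1.3, -0.3) ⇒ IN Λ
candidate 2: (m,n)=(1,1) → π∥ = 1+1·τ ≈ 2.618034, π⊥ = 1+1·τ' ≈ 0.381966 ∉ [-1.3, -0.3) ⇒ out
candidate 3: (m,n)=(6,9) → π∥ = 6+9·τ ≈ 20.562306, π⊥ = 6+9·τ' ≈ 0.437694 ∉ [-1.3, -0.3) ⇒ out
candidate 4: (m,n)=(-4,-5) → π∥ = -4-5·τ ≈ -12.090170, π⊥ = -4-5·τ' ≈ -0.909830 ∈ [-1.3, -0.3) ⇒ IN Λ
candidate 5: (m,n)=(-1,1) → π∥ = -1+1·τ ≈ 0.618034, π⊥ = -1+1·τ' ≈ -1.618034 ∉ [-1.3, -0.3) ⇒ out
candidate 6: (m,n)=(4,16) → π∥ = 4+16·τ ≈ 29.888544, π⊥ = 4+16·τ' ≈ -5.888544 ∉ [-1.3, -0.3) ⇒ out
candidate 7: (m,n)=(-2,0) → π∥ = -2+0·τ ≈ -2.000000, π⊥ = -2+0·τ' ≈ -2.000000 ∉ [-1.3, -0.3) ⇒ out
candidate 8: (m,n)=(-13,-18) → π∥ = -13-18·τ ≈ -42.124612, π⊥ = -13-18·τ' ≈ -1.875388 ∉ [-1.3, -0.3) ⇒ out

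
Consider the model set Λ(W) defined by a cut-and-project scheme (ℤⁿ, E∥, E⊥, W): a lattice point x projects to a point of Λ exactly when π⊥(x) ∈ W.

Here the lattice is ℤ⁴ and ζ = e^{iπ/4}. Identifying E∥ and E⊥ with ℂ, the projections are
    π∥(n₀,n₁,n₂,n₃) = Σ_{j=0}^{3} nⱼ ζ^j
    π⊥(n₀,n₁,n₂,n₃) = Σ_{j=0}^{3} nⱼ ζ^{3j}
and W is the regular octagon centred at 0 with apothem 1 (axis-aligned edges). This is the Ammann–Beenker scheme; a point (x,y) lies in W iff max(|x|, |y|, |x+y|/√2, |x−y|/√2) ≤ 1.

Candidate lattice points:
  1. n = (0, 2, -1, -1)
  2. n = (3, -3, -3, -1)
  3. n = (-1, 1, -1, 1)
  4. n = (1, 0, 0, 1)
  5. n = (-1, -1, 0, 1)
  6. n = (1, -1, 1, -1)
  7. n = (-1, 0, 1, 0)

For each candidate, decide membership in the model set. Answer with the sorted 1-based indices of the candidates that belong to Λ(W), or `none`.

5

Internal map: ζ^{3j} for j=0..3 gives (1,0), (−√2/2,√2/2), (0,−1), (√2/2,√2/2).
#1 (0, 2, -1, -1): internal (-2.1213, 1.7071); octagon support 2.7071 vs apothem 1 → ∉ W
#2 (3, -3, -3, -1): internal (4.4142, 0.1716); octagon support 4.4142 vs apothem 1 → ∉ W
#3 (-1, 1, -1, 1): internal (-1.0000, 2.4142); octagon support 2.4142 vs apothem 1 → ∉ W
#4 (1, 0, 0, 1): internal (1.7071, 0.7071); octagon support 1.7071 vs apothem 1 → ∉ W
#5 (-1, -1, 0, 1): internal (0.4142, 0.0000); octagon support 0.4142 vs apothem 1 → ∈ W
#6 (1, -1, 1, -1): internal (1.0000, -2.4142); octagon support 2.4142 vs apothem 1 → ∉ W
#7 (-1, 0, 1, 0): internal (-1.0000, -1.0000); octagon support 1.4142 vs apothem 1 → ∉ W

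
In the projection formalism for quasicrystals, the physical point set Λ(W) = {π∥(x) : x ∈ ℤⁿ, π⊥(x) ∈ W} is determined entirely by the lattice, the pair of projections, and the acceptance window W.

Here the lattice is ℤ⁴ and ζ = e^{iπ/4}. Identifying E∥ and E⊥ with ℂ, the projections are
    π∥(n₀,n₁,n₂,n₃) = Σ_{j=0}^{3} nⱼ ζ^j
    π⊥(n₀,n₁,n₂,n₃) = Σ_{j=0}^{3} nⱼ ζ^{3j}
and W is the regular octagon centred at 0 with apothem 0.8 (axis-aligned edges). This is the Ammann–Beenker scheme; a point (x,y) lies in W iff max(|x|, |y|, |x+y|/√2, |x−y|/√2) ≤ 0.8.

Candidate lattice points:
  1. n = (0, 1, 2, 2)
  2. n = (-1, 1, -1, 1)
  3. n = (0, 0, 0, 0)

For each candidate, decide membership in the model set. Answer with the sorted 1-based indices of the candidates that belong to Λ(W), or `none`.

π⊥(n) = n₀ + n₁ζ³ + n₂ζ⁶ + n₃ζ⁹ where ζ = e^{iπ/4}.
#1 (0, 1, 2, 2): internal (0.70711, 0.12132); octagon support 0.70711 vs apothem 0.8 → ∈ W
#2 (-1, 1, -1, 1): internal (-1.00000, 2.41421); octagon support 2.41421 vs apothem 0.8 → ∉ W
#3 (0, 0, 0, 0): internal (0.00000, 0.00000); octagon support 0.00000 vs apothem 0.8 → ∈ W

1, 3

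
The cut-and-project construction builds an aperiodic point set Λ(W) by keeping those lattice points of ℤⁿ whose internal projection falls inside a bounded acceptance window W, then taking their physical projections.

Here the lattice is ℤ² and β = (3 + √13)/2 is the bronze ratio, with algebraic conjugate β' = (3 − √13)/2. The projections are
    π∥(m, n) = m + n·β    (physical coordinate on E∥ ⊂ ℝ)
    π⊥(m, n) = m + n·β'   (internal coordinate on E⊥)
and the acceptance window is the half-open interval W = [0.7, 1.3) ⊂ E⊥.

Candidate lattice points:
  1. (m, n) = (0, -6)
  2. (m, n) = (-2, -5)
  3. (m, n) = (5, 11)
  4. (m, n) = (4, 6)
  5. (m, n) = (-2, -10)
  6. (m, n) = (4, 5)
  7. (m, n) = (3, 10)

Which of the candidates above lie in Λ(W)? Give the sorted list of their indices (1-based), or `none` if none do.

Compute β' = (3−√13)/2 = -0.30278, so π⊥(m,n) = m -0.30278·n.
candidate 1: (m,n)=(0,-6) → π∥ = 0-6·β ≈ -19.81665, π⊥ = 0-6·β' ≈ 1.81665 ∉ [0.7, 1.3) ⇒ out
candidate 2: (m,n)=(-2,-5) → π∥ = -2-5·β ≈ -18.51388, π⊥ = -2-5·β' ≈ -0.48612 ∉ [0.7, 1.3) ⇒ out
candidate 3: (m,n)=(5,11) → π∥ = 5+11·β ≈ 41.33053, π⊥ = 5+11·β' ≈ 1.66947 ∉ [0.7, 1.3) ⇒ out
candidate 4: (m,n)=(4,6) → π∥ = 4+6·β ≈ 23.81665, π⊥ = 4+6·β' ≈ 2.18335 ∉ [0.7, 1.3) ⇒ out
candidate 5: (m,n)=(-2,-10) → π∥ = -2-10·β ≈ -35.02776, π⊥ = -2-10·β' ≈ 1.02776 ∈ [0.7, 1.3) ⇒ IN Λ
candidate 6: (m,n)=(4,5) → π∥ = 4+5·β ≈ 20.51388, π⊥ = 4+5·β' ≈ 2.48612 ∉ [0.7, 1.3) ⇒ out
candidate 7: (m,n)=(3,10) → π∥ = 3+10·β ≈ 36.02776, π⊥ = 3+10·β' ≈ -0.02776 ∉ [0.7, 1.3) ⇒ out

5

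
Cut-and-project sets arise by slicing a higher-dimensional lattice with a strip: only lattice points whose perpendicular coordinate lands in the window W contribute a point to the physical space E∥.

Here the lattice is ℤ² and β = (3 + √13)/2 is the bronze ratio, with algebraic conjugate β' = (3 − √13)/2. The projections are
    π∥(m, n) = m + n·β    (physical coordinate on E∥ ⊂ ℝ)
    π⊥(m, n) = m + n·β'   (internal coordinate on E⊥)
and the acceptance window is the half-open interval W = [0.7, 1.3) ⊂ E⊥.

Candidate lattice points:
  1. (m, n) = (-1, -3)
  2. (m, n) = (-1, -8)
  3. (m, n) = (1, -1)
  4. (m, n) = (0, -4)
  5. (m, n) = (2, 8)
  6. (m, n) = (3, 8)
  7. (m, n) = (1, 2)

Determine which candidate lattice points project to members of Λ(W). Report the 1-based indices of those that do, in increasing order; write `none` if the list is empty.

4

Numerically β ≈ 3.302776 and β' = −1/β ≈ -0.302776.
#1 (-1,-3): internal coord -1 + (-3)·β' = -0.091673; -0.091673 ∉ [0.7, 1.3) → out
#2 (-1,-8): internal coord -1 + (-8)·β' = +1.422205; +1.422205 ∉ [0.7, 1.3) → out
#3 (1,-1): internal coord 1 + (-1)·β' = +1.302776; +1.302776 ∉ [0.7, 1.3) → out
#4 (0,-4): internal coord 0 + (-4)·β' = +1.211103; +1.211103 ∈ [0.7, 1.3) → IN Λ
#5 (2,8): internal coord 2 + (8)·β' = -0.422205; -0.422205 ∉ [0.7, 1.3) → out
#6 (3,8): internal coord 3 + (8)·β' = +0.577795; +0.577795 ∉ [0.7, 1.3) → out
#7 (1,2): internal coord 1 + (2)·β' = +0.394449; +0.394449 ∉ [0.7, 1.3) → out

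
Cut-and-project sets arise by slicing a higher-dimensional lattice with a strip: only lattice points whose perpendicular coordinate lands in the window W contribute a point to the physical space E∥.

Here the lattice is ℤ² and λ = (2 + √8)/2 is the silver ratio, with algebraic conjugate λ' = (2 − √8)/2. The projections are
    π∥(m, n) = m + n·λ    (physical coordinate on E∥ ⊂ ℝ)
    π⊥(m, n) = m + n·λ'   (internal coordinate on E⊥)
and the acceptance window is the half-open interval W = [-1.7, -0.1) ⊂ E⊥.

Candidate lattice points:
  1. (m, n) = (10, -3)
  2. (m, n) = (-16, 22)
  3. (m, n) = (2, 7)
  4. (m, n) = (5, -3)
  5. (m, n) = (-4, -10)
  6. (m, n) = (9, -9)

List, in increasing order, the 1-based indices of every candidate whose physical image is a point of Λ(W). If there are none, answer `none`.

λ' = (2−√8)/2 ≈ -0.41421.
#1 (10,-3): internal coord 10 + (-3)·λ' = +11.24264; +11.24264 ∉ [-1.7, -0.1) → out
#2 (-16,22): internal coord -16 + (22)·λ' = -25.11270; -25.11270 ∉ [-1.7, -0.1) → out
#3 (2,7): internal coord 2 + (7)·λ' = -0.89949; -0.89949 ∈ [-1.7, -0.1) → IN Λ
#4 (5,-3): internal coord 5 + (-3)·λ' = +6.24264; +6.24264 ∉ [-1.7, -0.1) → out
#5 (-4,-10): internal coord -4 + (-10)·λ' = +0.14214; +0.14214 ∉ [-1.7, -0.1) → out
#6 (9,-9): internal coord 9 + (-9)·λ' = +12.72792; +12.72792 ∉ [-1.7, -0.1) → out

3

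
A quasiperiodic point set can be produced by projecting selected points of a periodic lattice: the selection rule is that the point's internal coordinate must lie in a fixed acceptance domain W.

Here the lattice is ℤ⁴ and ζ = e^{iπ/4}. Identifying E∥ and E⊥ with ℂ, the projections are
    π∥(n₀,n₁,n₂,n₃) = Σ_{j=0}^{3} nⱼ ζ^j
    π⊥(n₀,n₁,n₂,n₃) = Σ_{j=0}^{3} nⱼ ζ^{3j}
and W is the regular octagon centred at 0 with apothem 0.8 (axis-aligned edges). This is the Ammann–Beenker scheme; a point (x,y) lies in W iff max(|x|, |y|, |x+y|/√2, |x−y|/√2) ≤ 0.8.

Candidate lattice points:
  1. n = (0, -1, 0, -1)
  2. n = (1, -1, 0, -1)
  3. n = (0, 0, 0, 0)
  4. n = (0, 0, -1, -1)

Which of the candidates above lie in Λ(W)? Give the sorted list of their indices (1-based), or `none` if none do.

π⊥(n) = n₀ + n₁ζ³ + n₂ζ⁶ + n₃ζ⁹ where ζ = e^{iπ/4}.
#1 (0, -1, 0, -1): internal (0.000000, -1.414214); octagon support 1.414214 vs apothem 0.8 → ∉ W
#2 (1, -1, 0, -1): internal (1.000000, -1.414214); octagon support 1.707107 vs apothem 0.8 → ∉ W
#3 (0, 0, 0, 0): internal (0.000000, 0.000000); octagon support 0.000000 vs apothem 0.8 → ∈ W
#4 (0, 0, -1, -1): internal (-0.707107, 0.292893); octagon support 0.707107 vs apothem 0.8 → ∈ W

3, 4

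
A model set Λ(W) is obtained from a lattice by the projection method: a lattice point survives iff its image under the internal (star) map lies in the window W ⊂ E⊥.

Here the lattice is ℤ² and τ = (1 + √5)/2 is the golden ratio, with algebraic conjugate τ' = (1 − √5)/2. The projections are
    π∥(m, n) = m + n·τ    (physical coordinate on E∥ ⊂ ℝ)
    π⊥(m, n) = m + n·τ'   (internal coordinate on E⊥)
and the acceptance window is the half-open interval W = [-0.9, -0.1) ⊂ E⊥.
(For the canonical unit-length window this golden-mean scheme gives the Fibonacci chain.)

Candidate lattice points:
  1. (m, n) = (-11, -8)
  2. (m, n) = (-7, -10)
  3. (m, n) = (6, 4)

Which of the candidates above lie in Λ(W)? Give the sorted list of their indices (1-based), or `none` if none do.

2

τ' = (1−√5)/2 ≈ -0.618034.
#1 (-11,-8): internal coord -11 + (-8)·τ' = -6.055728; -6.055728 ∉ [-0.9, -0.1) → out
#2 (-7,-10): internal coord -7 + (-10)·τ' = -0.819660; -0.819660 ∈ [-0.9, -0.1) → IN Λ
#3 (6,4): internal coord 6 + (4)·τ' = +3.527864; +3.527864 ∉ [-0.9, -0.1) → out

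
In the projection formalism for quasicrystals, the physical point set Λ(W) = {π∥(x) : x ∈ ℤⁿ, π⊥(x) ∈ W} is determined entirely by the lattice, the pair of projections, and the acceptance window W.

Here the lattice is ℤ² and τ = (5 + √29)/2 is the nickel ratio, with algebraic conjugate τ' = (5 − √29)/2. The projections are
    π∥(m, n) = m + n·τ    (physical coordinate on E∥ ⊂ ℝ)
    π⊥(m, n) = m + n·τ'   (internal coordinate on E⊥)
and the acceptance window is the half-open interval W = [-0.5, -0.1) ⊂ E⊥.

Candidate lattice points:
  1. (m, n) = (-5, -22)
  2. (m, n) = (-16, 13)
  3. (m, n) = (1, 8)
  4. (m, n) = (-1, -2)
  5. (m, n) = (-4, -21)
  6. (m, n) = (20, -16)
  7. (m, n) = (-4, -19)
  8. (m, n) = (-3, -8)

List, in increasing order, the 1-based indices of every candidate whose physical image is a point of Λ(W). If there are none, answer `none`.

Compute τ' = (5−√29)/2 = -0.192582, so π⊥(m,n) = m -0.192582·n.
#1 (-5,-22): internal coord -5 + (-22)·τ' = -0.763187; -0.763187 ∉ [-0.5, -0.1) → out
#2 (-16,13): internal coord -16 + (13)·τ' = -18.503571; -18.503571 ∉ [-0.5, -0.1) → out
#3 (1,8): internal coord 1 + (8)·τ' = -0.540659; -0.540659 ∉ [-0.5, -0.1) → out
#4 (-1,-2): internal coord -1 + (-2)·τ' = -0.614835; -0.614835 ∉ [-0.5, -0.1) → out
#5 (-4,-21): internal coord -4 + (-21)·τ' = +0.044230; +0.044230 ∉ [-0.5, -0.1) → out
#6 (20,-16): internal coord 20 + (-16)·τ' = +23.081318; +23.081318 ∉ [-0.5, -0.1) → out
#7 (-4,-19): internal coord -4 + (-19)·τ' = -0.340934; -0.340934 ∈ [-0.5, -0.1) → IN Λ
#8 (-3,-8): internal coord -3 + (-8)·τ' = -1.459341; -1.459341 ∉ [-0.5, -0.1) → out

7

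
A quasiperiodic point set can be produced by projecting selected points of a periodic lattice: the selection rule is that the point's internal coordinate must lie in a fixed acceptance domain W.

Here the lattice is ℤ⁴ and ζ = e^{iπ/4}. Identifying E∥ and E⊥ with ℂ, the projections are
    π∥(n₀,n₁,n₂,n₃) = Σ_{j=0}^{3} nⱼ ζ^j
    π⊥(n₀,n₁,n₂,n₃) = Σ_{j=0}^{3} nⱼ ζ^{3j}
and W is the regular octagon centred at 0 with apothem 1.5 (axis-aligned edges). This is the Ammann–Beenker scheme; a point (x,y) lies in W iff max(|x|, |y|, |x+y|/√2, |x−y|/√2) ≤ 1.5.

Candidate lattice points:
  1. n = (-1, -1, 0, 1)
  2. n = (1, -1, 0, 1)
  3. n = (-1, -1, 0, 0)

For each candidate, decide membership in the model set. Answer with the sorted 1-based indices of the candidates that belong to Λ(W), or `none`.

Internal map: ζ^{3j} for j=0..3 gives (1,0), (−√2/2,√2/2), (0,−1), (√2/2,√2/2).
candidate 1: n = (-1, -1, 0, 1) → π⊥ ≈ (+0.414214, +0.000000); max(|x|,|y|,|x±y|/√2) = 0.414214 ≤ 1.5 ⇒ ∈ W
candidate 2: n = (1, -1, 0, 1) → π⊥ ≈ (+2.414214, +0.000000); max(|x|,|y|,|x±y|/√2) = 2.414214 > 1.5 ⇒ ∉ W
candidate 3: n = (-1, -1, 0, 0) → π⊥ ≈ (-0.292893, -0.707107); max(|x|,|y|,|x±y|/√2) = 0.707107 ≤ 1.5 ⇒ ∈ W

1, 3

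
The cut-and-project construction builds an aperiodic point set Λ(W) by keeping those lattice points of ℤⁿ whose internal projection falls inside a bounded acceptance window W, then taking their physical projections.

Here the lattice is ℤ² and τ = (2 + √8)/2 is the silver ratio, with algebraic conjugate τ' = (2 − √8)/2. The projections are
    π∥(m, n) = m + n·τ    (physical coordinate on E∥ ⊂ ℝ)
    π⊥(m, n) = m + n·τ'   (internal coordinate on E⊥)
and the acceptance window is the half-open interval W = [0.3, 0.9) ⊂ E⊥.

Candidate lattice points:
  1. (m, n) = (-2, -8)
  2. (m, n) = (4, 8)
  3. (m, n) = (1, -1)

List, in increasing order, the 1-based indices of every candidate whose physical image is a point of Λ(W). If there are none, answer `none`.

Compute τ' = (2−√8)/2 = -0.41421, so π⊥(m,n) = m -0.41421·n.
candidate 1: (m,n)=(-2,-8) → π∥ = -2-8·τ ≈ -21.31371, π⊥ = -2-8·τ' ≈ 1.31371 ∉ [0.3, 0.9) ⇒ out
candidate 2: (m,n)=(4,8) → π∥ = 4+8·τ ≈ 23.31371, π⊥ = 4+8·τ' ≈ 0.68629 ∈ [0.3, 0.9) ⇒ IN Λ
candidate 3: (m,n)=(1,-1) → π∥ = 1-1·τ ≈ -1.41421, π⊥ = 1-1·τ' ≈ 1.41421 ∉ [0.3, 0.9) ⇒ out

2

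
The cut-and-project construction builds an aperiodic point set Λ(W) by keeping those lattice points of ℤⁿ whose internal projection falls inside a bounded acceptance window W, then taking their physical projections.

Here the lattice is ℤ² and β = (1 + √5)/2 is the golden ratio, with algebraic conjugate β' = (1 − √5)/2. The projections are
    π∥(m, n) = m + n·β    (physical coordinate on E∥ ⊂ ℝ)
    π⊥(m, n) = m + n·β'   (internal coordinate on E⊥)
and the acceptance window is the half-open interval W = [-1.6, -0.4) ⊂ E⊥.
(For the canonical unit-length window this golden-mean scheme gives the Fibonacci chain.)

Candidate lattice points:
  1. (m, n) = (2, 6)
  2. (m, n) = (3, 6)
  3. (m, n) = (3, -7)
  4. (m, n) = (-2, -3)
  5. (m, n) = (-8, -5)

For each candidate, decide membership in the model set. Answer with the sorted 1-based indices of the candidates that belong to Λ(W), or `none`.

2

β' = (1−√5)/2 ≈ -0.61803.
#1 (2,6): internal coord 2 + (6)·β' = -1.70820; -1.70820 ∉ [-1.6, -0.4) → out
#2 (3,6): internal coord 3 + (6)·β' = -0.70820; -0.70820 ∈ [-1.6, -0.4) → IN Λ
#3 (3,-7): internal coord 3 + (-7)·β' = +7.32624; +7.32624 ∉ [-1.6, -0.4) → out
#4 (-2,-3): internal coord -2 + (-3)·β' = -0.14590; -0.14590 ∉ [-1.6, -0.4) → out
#5 (-8,-5): internal coord -8 + (-5)·β' = -4.90983; -4.90983 ∉ [-1.6, -0.4) → out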